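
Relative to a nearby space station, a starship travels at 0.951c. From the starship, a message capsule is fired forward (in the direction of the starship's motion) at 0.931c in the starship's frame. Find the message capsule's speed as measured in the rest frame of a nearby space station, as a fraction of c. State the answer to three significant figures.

0.998c

Relativistic velocity addition: u = (u' + v)/(1 + u'v/c²), with u' = 0.931c and v = 0.951c.
Numerator: 0.931 + 0.951 = 1.882. Denominator: 1 + (0.931)(0.951) = 1.885381.
u = 1.882/1.885381 = 0.99821, so the speed is 0.998c.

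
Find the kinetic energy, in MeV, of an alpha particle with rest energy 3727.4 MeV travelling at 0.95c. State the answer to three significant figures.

8210 MeV

γ = 1/√(1 − β²) = 1/√(1 − 0.9025) = 1/√0.0975 = 1/0.31225 = 3.2026.
Kinetic energy: K = (γ − 1)mc² = (3.2026 − 1) × 3727.4 MeV = 2.2026 × 3727.4 = 8210 MeV.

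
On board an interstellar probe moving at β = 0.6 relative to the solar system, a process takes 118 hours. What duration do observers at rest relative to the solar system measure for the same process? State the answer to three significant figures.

148 hours

With β = 0.6, γ = 1/√(1 − 0.6²) = 1/√0.64 = 1.25.
Time dilation: Δt = γ·Δτ = 1.25 × 118 = 148 hours.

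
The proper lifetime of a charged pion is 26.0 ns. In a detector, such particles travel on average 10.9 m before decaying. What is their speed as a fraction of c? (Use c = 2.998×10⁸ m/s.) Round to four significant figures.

0.8134c

d = βγcτ ⇒ βγ = d/(cτ) = 10.90 m / (7.7948 m) = 1.3984.
β = (βγ)/√(1+(βγ)²) = 1.3984/√2.95552 = 0.8134.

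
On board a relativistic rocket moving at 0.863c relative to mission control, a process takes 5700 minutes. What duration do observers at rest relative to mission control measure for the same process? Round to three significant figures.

11300 minutes

γ = 1/√(1 − β²) = 1/√(1 − 0.744769) = 1/√0.255231 = 1/0.505204 = 1.9794.
Time dilation: Δt = γ·Δτ = 1.9794 × 5700 = 11300 minutes.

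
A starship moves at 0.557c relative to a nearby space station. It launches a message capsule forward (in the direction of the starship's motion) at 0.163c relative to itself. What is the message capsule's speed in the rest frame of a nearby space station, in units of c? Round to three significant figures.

In units of c, u = (u' + v)/(1 + u'v) with u' = 0.163 and v = 0.557.
Numerator: 0.163 + 0.557 = 0.72. Denominator: 1 + (0.163)(0.557) = 1.090791.
u = 0.72/1.090791 = 0.66007, so the speed is 0.660c.

0.660c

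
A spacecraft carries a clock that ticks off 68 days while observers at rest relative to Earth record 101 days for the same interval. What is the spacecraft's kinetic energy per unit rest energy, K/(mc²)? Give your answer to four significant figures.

0.4853

From Δt = γΔτ: γ = 101/68 = 1.48529.
K/(mc²) = γ − 1 = 1.48529 − 1 = 0.4853.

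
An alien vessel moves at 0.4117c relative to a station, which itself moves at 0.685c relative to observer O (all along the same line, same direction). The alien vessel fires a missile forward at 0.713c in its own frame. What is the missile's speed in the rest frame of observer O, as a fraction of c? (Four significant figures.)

0.9742c

First combine the missile and alien vessel (S''→S'): u₁ = (0.713 + 0.4117)/(1 + 0.713×0.4117) = 1.1247/1.2935421 = 0.86947.
Then combine with the station (S'→S): u = (0.86947 + 0.685)/(1 + 0.86947×0.685) = 1.55447/1.59558695 = 0.97423.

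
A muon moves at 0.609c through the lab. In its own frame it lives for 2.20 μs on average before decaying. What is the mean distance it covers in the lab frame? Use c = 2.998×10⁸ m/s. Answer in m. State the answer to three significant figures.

γ = 1/√(1 − β²) = 1/√(1 − 0.370881) = 1/√0.629119 = 1/0.79317 = 1.2608.
Lab-frame lifetime: Δt = γτ = 1.2608 × 2.20 μs = 2.7738 μs.
Distance: d = vΔt = 0.609 × 2.998×10⁸ m/s × 2.7738×10^-6 s = 506 m.

506 m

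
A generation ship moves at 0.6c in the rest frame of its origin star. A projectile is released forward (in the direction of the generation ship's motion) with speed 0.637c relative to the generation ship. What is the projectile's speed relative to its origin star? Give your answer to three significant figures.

0.895c

In units of c, u = (u' + v)/(1 + u'v) with u' = 0.637 and v = 0.6.
Numerator: 0.637 + 0.6 = 1.237. Denominator: 1 + (0.637)(0.6) = 1.3822.
u = 1.237/1.3822 = 0.89495, so the speed is 0.895c.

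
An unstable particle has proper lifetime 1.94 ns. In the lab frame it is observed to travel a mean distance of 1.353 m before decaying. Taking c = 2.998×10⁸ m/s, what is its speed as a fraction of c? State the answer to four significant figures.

Lab distance = (lab lifetime)·v = γτ·βc, so βγ = d/(cτ) = 1.353/(2.998×10⁸ × 1.940×10^-9) = 2.3263.
With βγ = 2.3263: γ² = 1 + (βγ)² = 6.41167, and β = (βγ)/γ = 2.3263/2.53213 = 0.9187.

0.9187c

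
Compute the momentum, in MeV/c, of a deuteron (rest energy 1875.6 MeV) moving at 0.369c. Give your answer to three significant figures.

β² = 0.136161, so γ = 1/√0.863839 = 1.0759.
Momentum: p = γβ·mc = 1.0759 × 0.369 × 1875.6 MeV/c = 745 MeV/c.

745 MeV/c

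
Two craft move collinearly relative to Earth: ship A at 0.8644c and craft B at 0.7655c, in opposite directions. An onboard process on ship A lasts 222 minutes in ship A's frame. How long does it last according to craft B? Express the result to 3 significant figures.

Speed of ship A in craft B's frame: u = (v_A + v_B)/(1 + v_A v_B/c²) = (0.8644 + 0.7655)/(1 + 0.8644×0.7655) = 1.6299/1.6616982 = 0.98086; |u| = 0.98086c.
γ for this relative speed: γ = 1/√(1 − 0.962086) = 5.1357.
Ship A's interval is proper; time dilation gives Δt_B = γΔτ = 5.1357 × 222 minutes = 1140 minutes.

1140 minutes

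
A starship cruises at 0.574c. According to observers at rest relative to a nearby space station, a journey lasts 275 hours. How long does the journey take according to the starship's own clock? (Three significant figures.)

γ = 1/√(1 − β²) = 1/√(1 − 0.329476) = 1/√0.670524 = 1/0.818855 = 1.2212.
The moving clock records proper time: Δτ = Δt/γ = 275/1.2212 = 225 hours.

225 hours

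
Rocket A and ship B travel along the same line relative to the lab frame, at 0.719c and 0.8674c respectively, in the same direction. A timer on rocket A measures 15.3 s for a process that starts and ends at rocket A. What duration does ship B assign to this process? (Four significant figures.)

16.65 s

Speed of rocket A in ship B's frame: u = (v_A − v_B)/(1 − v_A v_B/c²) = (0.719 − 0.8674)/(1 − 0.719×0.8674) = −0.1484/0.3763394 = −0.39432; |u| = 0.39432c.
γ for this relative speed: γ = 1/√(1 − 0.155488) = 1.0882.
The clock on rocket A records proper time, so ship B measures Δt = γΔτ = 1.0882 × 15.3 = 16.65 s.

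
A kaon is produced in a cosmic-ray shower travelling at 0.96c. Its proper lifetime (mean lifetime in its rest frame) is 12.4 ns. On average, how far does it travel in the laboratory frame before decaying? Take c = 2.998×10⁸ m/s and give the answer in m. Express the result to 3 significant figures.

12.7 m

With β = 0.96, γ = 1/√(1 − 0.96²) = 1/√0.0784 = 3.5714.
Lab-frame lifetime: Δt = γτ = 3.5714 × 12.4 ns = 44.285 ns.
Distance: d = vΔt = 0.96 × 2.998×10⁸ m/s × 4.4285×10^-8 s = 12.7 m.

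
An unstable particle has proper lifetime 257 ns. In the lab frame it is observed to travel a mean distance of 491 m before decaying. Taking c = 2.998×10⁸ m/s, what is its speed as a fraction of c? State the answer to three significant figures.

0.988c

d = βγcτ ⇒ βγ = d/(cτ) = 491.0 m / (77.0486 m) = 6.3726.
β = (βγ)/√(1+(βγ)²) = 6.3726/√41.61 = 0.988.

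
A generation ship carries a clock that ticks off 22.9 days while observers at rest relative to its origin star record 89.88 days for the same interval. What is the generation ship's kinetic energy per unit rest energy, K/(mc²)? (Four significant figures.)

γ = Δt/Δτ = 89.88/22.9 = 3.92489.
K/(mc²) = γ − 1 = 3.92489 − 1 = 2.925.

2.925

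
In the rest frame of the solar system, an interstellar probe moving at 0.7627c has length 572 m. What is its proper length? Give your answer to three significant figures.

884 m

β² = 0.58171129, so γ = 1/√0.41828871 = 1.5462.
Proper length: L₀ = γ·L = 1.5462 × 572 = 884 m.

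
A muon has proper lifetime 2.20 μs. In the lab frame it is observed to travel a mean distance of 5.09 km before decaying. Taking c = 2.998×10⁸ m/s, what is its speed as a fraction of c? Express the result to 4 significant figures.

Let x = d/(cτ) = 5090 m / (2.998×10⁸ m/s × 2.200×10^-6 s) = 7.7173. Since d = βγcτ, x = βγ = β/√(1−β²).
Solving: β² = x²/(1+x²) = 59.5567/60.5567 = 0.983487, so β = 0.9917.

0.9917c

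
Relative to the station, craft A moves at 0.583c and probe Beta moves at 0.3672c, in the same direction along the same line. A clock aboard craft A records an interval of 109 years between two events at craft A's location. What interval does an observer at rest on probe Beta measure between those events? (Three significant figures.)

The velocity of craft A relative to probe Beta is (0.583 − 0.3672)c / (1 − 0.583×0.3672) = 0.27458c; relative speed 0.27458c.
At |u| = 0.27458c, γ = (1 − 0.0753942)^(−1/2) = 1.04.
The clock on craft A records proper time, so probe Beta measures Δt = γΔτ = 1.04 × 109 = 113 years.

113 years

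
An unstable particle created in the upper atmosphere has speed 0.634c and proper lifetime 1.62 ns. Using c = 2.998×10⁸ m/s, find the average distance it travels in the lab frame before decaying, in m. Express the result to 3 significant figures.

0.398 m

With β = 0.634, γ = 1/√(1 − 0.634²) = 1/√0.598044 = 1.2931.
Lab-frame lifetime: Δt = γτ = 1.2931 × 1.62 ns = 2.0948 ns.
Distance: d = vΔt = 0.634 × 2.998×10⁸ m/s × 2.0948×10^-9 s = 0.398 m.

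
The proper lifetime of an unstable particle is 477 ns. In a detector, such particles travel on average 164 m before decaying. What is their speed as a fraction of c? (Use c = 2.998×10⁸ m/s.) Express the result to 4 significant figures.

d = βγcτ ⇒ βγ = d/(cτ) = 164.0 m / (143.0046 m) = 1.1468.
β = (βγ)/√(1+(βγ)²) = 1.1468/√2.31515 = 0.7537.

0.7537c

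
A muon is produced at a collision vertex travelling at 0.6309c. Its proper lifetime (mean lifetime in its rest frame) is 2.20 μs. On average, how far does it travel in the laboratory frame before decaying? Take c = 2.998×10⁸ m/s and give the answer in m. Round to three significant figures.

536 m

γ = 1/√(1 − β²) = 1/√(1 − 0.39803481) = 1/√0.60196519 = 1/0.775864 = 1.2889.
Lab-frame lifetime: Δt = γτ = 1.2889 × 2.20 μs = 2.8356 μs.
Distance: d = vΔt = 0.6309 × 2.998×10⁸ m/s × 2.8356×10^-6 s = 536 m.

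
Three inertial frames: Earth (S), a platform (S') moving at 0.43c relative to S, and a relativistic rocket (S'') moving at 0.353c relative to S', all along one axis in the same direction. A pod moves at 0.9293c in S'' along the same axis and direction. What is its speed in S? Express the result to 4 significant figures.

Apply u = (u'+v)/(1+u'v) twice. Pod in the platform frame: (0.9293+0.353)/(1+0.9293·0.353) = 1.2823/1.3280429 = 0.96556c.
That velocity, transformed to the rest frame of Earth: (0.96556+0.43)/(1+0.96556·0.43) = 1.39556/1.4151908 = 0.98613c.

0.9861c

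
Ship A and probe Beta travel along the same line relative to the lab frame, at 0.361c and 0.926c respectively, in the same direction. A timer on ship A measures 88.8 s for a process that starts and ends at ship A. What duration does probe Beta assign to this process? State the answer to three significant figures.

Transform ship A's velocity into probe Beta's frame: (0.361 − 0.926)/(1 − 0.361·0.926) = −0.565/0.665714, so the relative speed is 0.84871c.
At |u| = 0.84871c, γ = (1 − 0.720309)^(−1/2) = 1.8909.
The clock on ship A records proper time, so probe Beta measures Δt = γΔτ = 1.8909 × 88.8 = 168 s.

168 s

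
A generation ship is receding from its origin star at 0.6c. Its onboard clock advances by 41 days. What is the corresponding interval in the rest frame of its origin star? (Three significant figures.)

β² = 0.36, so γ = 1/√0.64 = 1.25.
Time dilation: Δt = γ·Δτ = 1.25 × 41 = 51.2 days.

51.2 days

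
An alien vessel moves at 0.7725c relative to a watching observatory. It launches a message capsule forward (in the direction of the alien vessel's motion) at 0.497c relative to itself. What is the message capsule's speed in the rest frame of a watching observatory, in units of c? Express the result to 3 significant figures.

In units of c, u = (u' + v)/(1 + u'v) with u' = 0.497 and v = 0.7725.
Numerator: 0.497 + 0.7725 = 1.2695. Denominator: 1 + (0.497)(0.7725) = 1.3839325.
u = 1.2695/1.3839325 = 0.91731, so the speed is 0.917c.

0.917c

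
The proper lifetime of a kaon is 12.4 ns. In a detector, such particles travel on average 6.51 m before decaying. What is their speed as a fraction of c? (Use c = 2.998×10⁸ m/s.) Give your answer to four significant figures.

d = βγcτ ⇒ βγ = d/(cτ) = 6.510 m / (3.71752 m) = 1.7512.
β = (βγ)/√(1+(βγ)²) = 1.7512/√4.0667 = 0.8684.

0.8684c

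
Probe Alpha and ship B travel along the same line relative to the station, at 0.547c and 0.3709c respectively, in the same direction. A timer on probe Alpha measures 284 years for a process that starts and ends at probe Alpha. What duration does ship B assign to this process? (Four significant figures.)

The velocity of probe Alpha relative to ship B is (0.547 − 0.3709)c / (1 − 0.547×0.3709) = 0.22092c; relative speed 0.22092c.
At |u| = 0.22092c, γ = (1 − 0.0488056)^(−1/2) = 1.0253.
The clock on probe Alpha records proper time, so ship B measures Δt = γΔτ = 1.0253 × 284 = 291.2 years.

291.2 years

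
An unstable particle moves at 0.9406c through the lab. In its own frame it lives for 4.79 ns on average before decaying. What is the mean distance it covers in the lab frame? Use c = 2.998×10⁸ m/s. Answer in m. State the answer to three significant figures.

With β = 0.9406, γ = 1/√(1 − 0.9406²) = 1/√0.11527164 = 2.9454.
Lab-frame lifetime: Δt = γτ = 2.9454 × 4.79 ns = 14.108 ns.
Distance: d = vΔt = 0.9406 × 2.998×10⁸ m/s × 1.4108×10^-8 s = 3.98 m.

3.98 m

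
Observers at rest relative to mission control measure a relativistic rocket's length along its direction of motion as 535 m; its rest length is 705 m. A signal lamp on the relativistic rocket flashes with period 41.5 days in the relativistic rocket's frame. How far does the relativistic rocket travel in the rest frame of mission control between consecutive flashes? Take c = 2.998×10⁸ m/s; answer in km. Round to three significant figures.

9.23×10^11 km

From L = L₀/γ: γ = 705/535 = 1.31776.
β = √(1 − 1/γ²) = 0.65125. Lab-frame period = γτ = 1.31776×41.5 days = 54.687 days. Distance = βc × γτ = 0.65125 × 2.998×10⁸ m/s × 4724956.8 s = 9.2252×10^14 m = 9.23×10^11 km.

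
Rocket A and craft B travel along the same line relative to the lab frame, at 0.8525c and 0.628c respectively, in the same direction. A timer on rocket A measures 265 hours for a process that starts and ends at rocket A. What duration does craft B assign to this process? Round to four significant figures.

302.7 hours

The velocity of rocket A relative to craft B is (0.8525 − 0.628)c / (1 − 0.8525×0.628) = 0.48318c; relative speed 0.48318c.
γ for this relative speed: γ = 1/√(1 − 0.233463) = 1.1422.
Rocket A's interval is proper; time dilation gives Δt_B = γΔτ = 1.1422 × 265 hours = 302.7 hours.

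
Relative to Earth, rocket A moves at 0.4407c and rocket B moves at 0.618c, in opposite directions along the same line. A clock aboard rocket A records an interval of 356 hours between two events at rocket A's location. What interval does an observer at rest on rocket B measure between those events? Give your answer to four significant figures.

Speed of rocket A in rocket B's frame: u = (v_A + v_B)/(1 + v_A v_B/c²) = (0.4407 + 0.618)/(1 + 0.4407×0.618) = 1.0587/1.2723526 = 0.83208; |u| = 0.83208c.
At |u| = 0.83208c, γ = (1 − 0.692357)^(−1/2) = 1.8029.
Rocket A's interval is proper; time dilation gives Δt_B = γΔτ = 1.8029 × 356 hours = 641.8 hours.

641.8 hours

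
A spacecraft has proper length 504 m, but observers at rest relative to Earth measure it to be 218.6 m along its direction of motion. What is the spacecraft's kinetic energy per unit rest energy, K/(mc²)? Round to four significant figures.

1.306

Length contraction gives γ = L₀/L = 504/218.6 = 2.30558.
Since K = (γ−1)mc², K/(mc²) = 2.30558 − 1 = 1.306.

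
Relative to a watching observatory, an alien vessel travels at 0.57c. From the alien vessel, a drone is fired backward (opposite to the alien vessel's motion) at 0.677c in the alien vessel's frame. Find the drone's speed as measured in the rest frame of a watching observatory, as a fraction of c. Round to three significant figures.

0.174c

Relativistic velocity addition: u = (u' + v)/(1 + u'v/c²), with u' = −0.677c and v = 0.57c.
Numerator: −0.677 + 0.57 = −0.107. Denominator: 1 + (−0.677)(0.57) = 0.61411.
u = −0.107/0.61411 = −0.17424, so the speed is 0.174c.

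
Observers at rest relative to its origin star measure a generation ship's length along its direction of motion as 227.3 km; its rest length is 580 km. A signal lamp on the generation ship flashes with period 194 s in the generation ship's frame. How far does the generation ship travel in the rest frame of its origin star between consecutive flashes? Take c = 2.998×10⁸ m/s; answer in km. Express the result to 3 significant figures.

γ = L₀/L = 580/227.3 = 2.55169.
β = √(1 − 1/γ²) = 0.92001. Lab-frame period = γτ = 2.55169×194 s = 495.03 s. Distance = βc × γτ = 0.92001 × 2.998×10⁸ m/s × 495.03 s = 1.3654×10^11 m = 1.37×10^8 km.

1.37×10^8 km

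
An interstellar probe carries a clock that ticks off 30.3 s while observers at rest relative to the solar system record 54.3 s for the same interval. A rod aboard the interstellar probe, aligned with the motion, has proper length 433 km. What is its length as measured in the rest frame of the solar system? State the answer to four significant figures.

241.6 km

The time-dilation ratio gives γ = 54.3/30.3 = 1.79208.
The rod contracts by the same γ: 433 km / 1.79208 = 241.6 km.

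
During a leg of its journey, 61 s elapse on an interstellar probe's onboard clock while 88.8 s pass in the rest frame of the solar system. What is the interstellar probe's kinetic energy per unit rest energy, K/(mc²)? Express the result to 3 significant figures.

0.456

From Δt = γΔτ: γ = 88.8/61 = 1.45574.
K/(mc²) = γ − 1 = 1.45574 − 1 = 0.456.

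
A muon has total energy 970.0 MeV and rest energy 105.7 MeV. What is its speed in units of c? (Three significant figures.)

0.994c

Total energy E = γmc² gives γ = 970.0/105.7 = 9.1769.
Hence β = √(1 − 1/γ²) = √(1 − 0.0118743) = √0.9881257 = 0.994.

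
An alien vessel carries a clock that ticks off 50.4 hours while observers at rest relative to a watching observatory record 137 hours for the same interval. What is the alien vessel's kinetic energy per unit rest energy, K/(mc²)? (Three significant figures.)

From Δt = γΔτ: γ = 137/50.4 = 2.71825.
K/(mc²) = γ − 1 = 2.71825 − 1 = 1.72.

1.72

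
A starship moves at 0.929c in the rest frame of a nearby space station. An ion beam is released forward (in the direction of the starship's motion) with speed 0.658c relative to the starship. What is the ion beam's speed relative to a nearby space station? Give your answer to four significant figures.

0.9849c

In units of c, u = (u' + v)/(1 + u'v) with u' = 0.658 and v = 0.929.
Numerator: 0.658 + 0.929 = 1.587. Denominator: 1 + (0.658)(0.929) = 1.611282.
u = 1.587/1.611282 = 0.98493, so the speed is 0.9849c.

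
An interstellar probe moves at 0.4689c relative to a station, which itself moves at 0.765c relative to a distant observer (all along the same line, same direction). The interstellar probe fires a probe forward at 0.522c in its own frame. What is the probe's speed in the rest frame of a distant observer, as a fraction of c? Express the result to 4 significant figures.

Compose velocities in two stages. Stage 1 (into S'): u₁ = (0.522+0.4689)/(1+0.522×0.4689) = 0.79605.
Stage 2 (into S): u = (0.79605+0.765)/(1+0.79605×0.765) = 0.97021, so the speed is 0.9702c.

0.9702c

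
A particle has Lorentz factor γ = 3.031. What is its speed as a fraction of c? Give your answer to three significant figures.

0.944c

β = √(1 − 1/γ²) = √(1 − 1/9.186961) = √0.89115 = 0.944.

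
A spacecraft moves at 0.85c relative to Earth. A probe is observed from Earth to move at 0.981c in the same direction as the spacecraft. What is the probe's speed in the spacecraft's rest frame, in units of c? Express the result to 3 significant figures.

0.788c

Transform to the spacecraft's frame: u' = (u − v)/(1 − uv/c²).
u' = (0.981 − 0.85)/(1 − 0.981×0.85) = 0.131/0.16615 = 0.78844.
Speed in the spacecraft's frame: 0.788c (in the same direction).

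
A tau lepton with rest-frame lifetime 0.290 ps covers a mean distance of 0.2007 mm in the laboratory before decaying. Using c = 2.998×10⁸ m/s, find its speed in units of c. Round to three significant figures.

0.918c

Let x = d/(cτ) = 2.007×10^-4 m / (2.998×10⁸ m/s × 2.900×10^-13 s) = 2.3084. Since d = βγcτ, x = βγ = β/√(1−β²).
Solving: β² = x²/(1+x²) = 5.32871/6.32871 = 0.84199, so β = 0.918.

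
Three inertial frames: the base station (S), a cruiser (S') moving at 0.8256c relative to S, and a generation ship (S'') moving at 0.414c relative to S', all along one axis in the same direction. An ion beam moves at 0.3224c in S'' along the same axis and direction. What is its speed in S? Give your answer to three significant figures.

0.960c

Apply u = (u'+v)/(1+u'v) twice. Ion beam in the cruiser frame: (0.3224+0.414)/(1+0.3224·0.414) = 0.7364/1.1334736 = 0.64968c.
That velocity, transformed to the rest frame of the base station: (0.64968+0.8256)/(1+0.64968·0.8256) = 1.47528/1.536375808 = 0.96023c.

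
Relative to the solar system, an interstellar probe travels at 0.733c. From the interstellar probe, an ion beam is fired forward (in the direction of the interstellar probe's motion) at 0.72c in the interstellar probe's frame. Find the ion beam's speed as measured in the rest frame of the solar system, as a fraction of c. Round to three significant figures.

In units of c, u = (u' + v)/(1 + u'v) with u' = 0.72 and v = 0.733.
Numerator: 0.72 + 0.733 = 1.453. Denominator: 1 + (0.72)(0.733) = 1.52776.
u = 1.453/1.52776 = 0.95107, so the speed is 0.951c.

0.951c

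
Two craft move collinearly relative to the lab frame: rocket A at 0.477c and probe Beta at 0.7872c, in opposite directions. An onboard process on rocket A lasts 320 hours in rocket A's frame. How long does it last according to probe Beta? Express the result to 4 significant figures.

Transform rocket A's velocity into probe Beta's frame: (0.477 + 0.7872)/(1 + 0.477·0.7872) = 1.2642/1.3754944, so the relative speed is 0.91909c.
At |u| = 0.91909c, γ = (1 − 0.844726)^(−1/2) = 2.5378.
Rocket A's interval is proper; time dilation gives Δt_B = γΔτ = 2.5378 × 320 hours = 812.1 hours.

812.1 hours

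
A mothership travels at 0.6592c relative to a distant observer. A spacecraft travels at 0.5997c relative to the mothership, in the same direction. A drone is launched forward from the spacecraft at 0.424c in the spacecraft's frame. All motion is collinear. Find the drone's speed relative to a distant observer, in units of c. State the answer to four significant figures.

0.9593c

Compose velocities in two stages. Stage 1 (into S'): u₁ = (0.424+0.5997)/(1+0.424×0.5997) = 0.81617.
Stage 2 (into S): u = (0.81617+0.6592)/(1+0.81617×0.6592) = 0.95927, so the speed is 0.9593c.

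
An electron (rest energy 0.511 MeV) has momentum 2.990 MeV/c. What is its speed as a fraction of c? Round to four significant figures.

βγ = pc/(mc²) = 2.990/0.511 = 5.8513.
Since γ² = 1 + (βγ)² = 35.2377, γ = √35.2377 = 5.93614, and β = (βγ)/γ = 5.8513/5.93614 = 0.9857.

0.9857c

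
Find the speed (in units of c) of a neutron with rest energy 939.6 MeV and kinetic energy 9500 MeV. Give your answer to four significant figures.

γ = 1 + K/(mc²) = 1 + 9500/939.6 = 11.111.
β = √(1 − 1/γ²) = √(1 − 0.00810016) = √0.99189984 = 0.9959.

0.9959c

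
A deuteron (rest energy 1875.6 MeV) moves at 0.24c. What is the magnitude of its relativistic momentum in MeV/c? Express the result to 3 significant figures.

Lorentz factor: γ = (1 − 0.0576)^(−1/2) = 1.0301.
Momentum: p = γβ·mc = 1.0301 × 0.24 × 1875.6 MeV/c = 464 MeV/c.

464 MeV/c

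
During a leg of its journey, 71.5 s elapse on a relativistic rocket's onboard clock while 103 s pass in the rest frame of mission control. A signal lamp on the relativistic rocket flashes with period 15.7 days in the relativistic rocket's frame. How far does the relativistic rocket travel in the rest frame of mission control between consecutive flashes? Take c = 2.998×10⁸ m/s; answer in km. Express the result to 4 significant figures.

From Δt = γΔτ: γ = 103/71.5 = 1.44056.
β = √(1 − 1/γ²) = 0.71981. Lab-frame period = γτ = 1.44056×15.7 days = 22.617 days. Distance = βc × γτ = 0.71981 × 2.998×10⁸ m/s × 1954108.8 s = 4.2169×10^14 m = 4.217×10^11 km.

4.217×10^11 km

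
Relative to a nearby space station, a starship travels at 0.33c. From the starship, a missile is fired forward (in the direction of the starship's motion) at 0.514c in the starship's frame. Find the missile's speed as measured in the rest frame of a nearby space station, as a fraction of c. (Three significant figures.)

0.722c

Relativistic velocity addition: u = (u' + v)/(1 + u'v/c²), with u' = 0.514c and v = 0.33c.
Numerator: 0.514 + 0.33 = 0.844. Denominator: 1 + (0.514)(0.33) = 1.16962.
u = 0.844/1.16962 = 0.7216, so the speed is 0.722c.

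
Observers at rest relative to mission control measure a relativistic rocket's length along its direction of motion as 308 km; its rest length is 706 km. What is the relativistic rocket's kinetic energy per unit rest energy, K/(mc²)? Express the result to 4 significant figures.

1.292

Length contraction gives γ = L₀/L = 706/308 = 2.29221.
Since K = (γ−1)mc², K/(mc²) = 2.29221 − 1 = 1.292.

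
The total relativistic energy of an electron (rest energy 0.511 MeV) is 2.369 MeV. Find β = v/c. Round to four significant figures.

Total energy E = γmc² gives γ = 2.369/0.511 = 4.636.
Hence β = √(1 − 1/γ²) = √(1 − 0.0465279) = √0.9534721 = 0.9765.

0.9765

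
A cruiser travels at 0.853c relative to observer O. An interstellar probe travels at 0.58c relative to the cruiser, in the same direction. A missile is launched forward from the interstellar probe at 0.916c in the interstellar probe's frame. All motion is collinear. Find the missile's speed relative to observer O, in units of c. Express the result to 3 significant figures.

Apply u = (u'+v)/(1+u'v) twice. Missile in the cruiser frame: (0.916+0.58)/(1+0.916·0.58) = 1.496/1.53128 = 0.97696c.
That velocity, transformed to the rest frame of observer O: (0.97696+0.853)/(1+0.97696·0.853) = 1.82996/1.83334688 = 0.99815c.

0.998c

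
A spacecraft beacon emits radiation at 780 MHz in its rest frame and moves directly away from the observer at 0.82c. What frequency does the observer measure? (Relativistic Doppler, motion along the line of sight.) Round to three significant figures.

245 MHz

Relativistic Doppler (source moving away): f_obs = f_src · √((1−β)/(1+β)).
With β = 0.82: factor = √(0.18/1.82) = 0.31449.
f_obs = 780 × 0.31449 = 245 MHz.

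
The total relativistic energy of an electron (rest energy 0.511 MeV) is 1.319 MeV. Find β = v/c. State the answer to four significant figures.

0.9219

Total energy E = γmc² gives γ = 1.319/0.511 = 2.5812.
Hence β = √(1 − 1/γ²) = √(1 − 0.150092) = √0.849908 = 0.9219.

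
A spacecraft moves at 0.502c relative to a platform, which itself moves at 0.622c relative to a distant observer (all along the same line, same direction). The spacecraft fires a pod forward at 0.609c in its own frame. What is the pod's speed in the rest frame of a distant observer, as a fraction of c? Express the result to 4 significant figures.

First combine the pod and spacecraft (S''→S'): u₁ = (0.609 + 0.502)/(1 + 0.609×0.502) = 1.111/1.305718 = 0.85087.
Then combine with the platform (S'→S): u = (0.85087 + 0.622)/(1 + 0.85087×0.622) = 1.47287/1.52924114 = 0.96314.

0.9631c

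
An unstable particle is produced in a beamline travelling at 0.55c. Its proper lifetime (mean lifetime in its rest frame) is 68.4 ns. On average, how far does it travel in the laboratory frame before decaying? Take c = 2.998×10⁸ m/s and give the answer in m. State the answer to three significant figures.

13.5 m

With β = 0.55, γ = 1/√(1 − 0.55²) = 1/√0.6975 = 1.1974.
Lab-frame lifetime: Δt = γτ = 1.1974 × 68.4 ns = 81.902 ns.
Distance: d = vΔt = 0.55 × 2.998×10⁸ m/s × 8.1902×10^-8 s = 13.5 m.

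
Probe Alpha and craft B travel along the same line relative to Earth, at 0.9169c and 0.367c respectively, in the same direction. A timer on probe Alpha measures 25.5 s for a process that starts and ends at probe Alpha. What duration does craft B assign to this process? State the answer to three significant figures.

Speed of probe Alpha in craft B's frame: u = (v_A − v_B)/(1 − v_A v_B/c²) = (0.9169 − 0.367)/(1 − 0.9169×0.367) = 0.5499/0.6634977 = 0.82879; |u| = 0.82879c.
At |u| = 0.82879c, γ = (1 − 0.686893)^(−1/2) = 1.7871.
The clock on probe Alpha records proper time, so craft B measures Δt = γΔτ = 1.7871 × 25.5 = 45.6 s.

45.6 s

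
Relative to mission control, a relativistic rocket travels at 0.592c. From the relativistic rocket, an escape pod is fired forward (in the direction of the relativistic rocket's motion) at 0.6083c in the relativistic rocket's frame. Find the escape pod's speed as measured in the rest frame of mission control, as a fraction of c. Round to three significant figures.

In units of c, u = (u' + v)/(1 + u'v) with u' = 0.6083 and v = 0.592.
Numerator: 0.6083 + 0.592 = 1.2003. Denominator: 1 + (0.6083)(0.592) = 1.3601136.
u = 1.2003/1.3601136 = 0.8825, so the speed is 0.882c.

0.882c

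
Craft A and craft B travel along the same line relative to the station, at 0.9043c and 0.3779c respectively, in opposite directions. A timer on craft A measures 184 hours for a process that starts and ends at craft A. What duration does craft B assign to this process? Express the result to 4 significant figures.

624.6 hours

The velocity of craft A relative to craft B is (0.9043 + 0.3779)c / (1 + 0.9043×0.3779) = 0.95563c; relative speed 0.95563c.
At |u| = 0.95563c, γ = (1 − 0.913229)^(−1/2) = 3.3948.
Craft A's interval is proper; time dilation gives Δt_B = γΔτ = 3.3948 × 184 hours = 624.6 hours.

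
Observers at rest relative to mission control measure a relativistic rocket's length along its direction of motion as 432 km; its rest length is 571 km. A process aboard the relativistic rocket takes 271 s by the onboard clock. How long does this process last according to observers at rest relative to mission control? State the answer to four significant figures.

Length contraction gives γ = L₀/L = 571/432 = 1.32176.
The same γ dilates the second interval: 1.32176 × 271 s = 358.2 s.

358.2 s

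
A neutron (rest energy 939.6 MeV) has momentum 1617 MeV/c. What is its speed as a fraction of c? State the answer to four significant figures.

βγ = pc/(mc²) = 1617/939.6 = 1.7209.
Since γ² = 1 + (βγ)² = 3.9615, γ = √3.9615 = 1.99035, and β = (βγ)/γ = 1.7209/1.99035 = 0.8646.

0.8646c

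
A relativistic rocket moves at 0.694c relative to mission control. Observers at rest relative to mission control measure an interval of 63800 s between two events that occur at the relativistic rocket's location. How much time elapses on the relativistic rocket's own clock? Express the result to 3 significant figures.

γ = 1/√(1 − β²) = 1/√(1 − 0.481636) = 1/√0.518364 = 1/0.719975 = 1.3889.
The moving clock records proper time: Δτ = Δt/γ = 63800/1.3889 = 45900 s.

45900 s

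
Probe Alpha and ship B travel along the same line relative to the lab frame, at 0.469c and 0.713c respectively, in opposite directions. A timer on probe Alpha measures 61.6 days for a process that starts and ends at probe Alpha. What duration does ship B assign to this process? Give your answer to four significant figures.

132.7 days

Transform probe Alpha's velocity into ship B's frame: (0.469 + 0.713)/(1 + 0.469·0.713) = 1.182/1.334397, so the relative speed is 0.88579c.
γ for this relative speed: γ = 1/√(1 − 0.784624) = 2.1548.
Probe Alpha's interval is proper; time dilation gives Δt_B = γΔτ = 2.1548 × 61.6 days = 132.7 days.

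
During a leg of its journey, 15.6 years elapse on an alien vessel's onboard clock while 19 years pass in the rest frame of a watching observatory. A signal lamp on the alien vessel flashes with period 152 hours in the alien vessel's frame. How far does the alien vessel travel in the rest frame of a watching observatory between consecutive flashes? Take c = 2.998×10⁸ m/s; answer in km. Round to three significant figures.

1.14×10^11 km

γ = Δt/Δτ = 19/15.6 = 1.21795.
β = √(1 − 1/γ²) = 0.57085. Lab-frame period = γτ = 1.21795×152 hours = 185.13 hours. Distance = βc × γτ = 0.57085 × 2.998×10⁸ m/s × 666468 s = 1.1406×10^14 m = 1.14×10^11 km.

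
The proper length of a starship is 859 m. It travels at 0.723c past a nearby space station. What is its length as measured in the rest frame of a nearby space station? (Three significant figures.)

593 m

With β = 0.723, γ = 1/√(1 − 0.723²) = 1/√0.477271 = 1.4475.
Length contraction: L = L₀/γ = 859/1.4475 = 593 m.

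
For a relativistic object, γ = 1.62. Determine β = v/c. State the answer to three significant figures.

β = √(1 − 1/γ²) = √(1 − 1/2.6244) = √0.618961 = 0.787.

0.787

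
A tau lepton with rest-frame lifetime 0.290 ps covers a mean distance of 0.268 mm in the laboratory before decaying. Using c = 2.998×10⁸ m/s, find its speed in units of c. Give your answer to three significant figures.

0.951c

d = βγcτ ⇒ βγ = d/(cτ) = 2.680×10^-4 m / (8.6942×10^-5 m) = 3.0825.
β = (βγ)/√(1+(βγ)²) = 3.0825/√10.50181 = 0.951.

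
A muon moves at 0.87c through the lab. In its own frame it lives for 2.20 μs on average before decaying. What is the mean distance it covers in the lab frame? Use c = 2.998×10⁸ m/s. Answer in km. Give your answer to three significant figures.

γ = 1/√(1 − β²) = 1/√(1 − 0.7569) = 1/√0.2431 = 1/0.493052 = 2.0282.
Lab-frame lifetime: Δt = γτ = 2.0282 × 2.20 μs = 4.462 μs.
Distance: d = vΔt = 0.87 × 2.998×10⁸ m/s × 4.4620×10^-6 s = 1160 m = 1.16 km.

1.16 km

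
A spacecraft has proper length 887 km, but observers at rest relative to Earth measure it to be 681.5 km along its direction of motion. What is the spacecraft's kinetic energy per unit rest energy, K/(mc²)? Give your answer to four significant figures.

0.3015

Length contraction gives γ = L₀/L = 887/681.5 = 1.30154.
K/(mc²) = γ − 1 = 1.30154 − 1 = 0.3015.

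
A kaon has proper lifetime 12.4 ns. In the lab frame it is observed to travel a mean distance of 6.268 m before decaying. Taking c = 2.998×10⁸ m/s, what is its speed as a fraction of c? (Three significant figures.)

0.860c

d = βγcτ ⇒ βγ = d/(cτ) = 6.268 m / (3.71752 m) = 1.6861.
β = (βγ)/√(1+(βγ)²) = 1.6861/√3.84293 = 0.860.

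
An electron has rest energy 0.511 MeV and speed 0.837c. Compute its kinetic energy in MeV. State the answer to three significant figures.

With β = 0.837, γ = 1/√(1 − 0.837²) = 1/√0.299431 = 1.82748.
Kinetic energy: K = (γ − 1)mc² = (1.82748 − 1) × 0.511 MeV = 0.82748 × 0.511 = 0.423 MeV.

0.423 MeV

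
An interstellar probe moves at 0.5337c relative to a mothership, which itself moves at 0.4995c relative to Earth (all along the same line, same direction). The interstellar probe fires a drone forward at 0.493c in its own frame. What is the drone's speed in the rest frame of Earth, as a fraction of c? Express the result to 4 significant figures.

0.9334c

First combine the drone and interstellar probe (S''→S'): u₁ = (0.493 + 0.5337)/(1 + 0.493×0.5337) = 1.0267/1.2631141 = 0.81283.
Then combine with the mothership (S'→S): u = (0.81283 + 0.4995)/(1 + 0.81283×0.4995) = 1.31233/1.406008585 = 0.93337.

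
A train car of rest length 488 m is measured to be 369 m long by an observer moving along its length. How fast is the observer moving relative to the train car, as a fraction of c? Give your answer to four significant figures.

0.6544c

Length contraction gives γ = L₀/L = 488/369 = 1.3225.
β = √(1 − 1/γ²) = √0.428247 = 0.6544.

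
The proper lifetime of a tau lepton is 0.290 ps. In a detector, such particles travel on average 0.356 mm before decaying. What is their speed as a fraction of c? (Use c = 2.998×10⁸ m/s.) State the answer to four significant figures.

0.9714c

Lab distance = (lab lifetime)·v = γτ·βc, so βγ = d/(cτ) = 3.560×10^-4/(2.998×10⁸ × 2.900×10^-13) = 4.0947.
With βγ = 4.0947: γ² = 1 + (βγ)² = 17.7666, and β = (βγ)/γ = 4.0947/4.21504 = 0.9714.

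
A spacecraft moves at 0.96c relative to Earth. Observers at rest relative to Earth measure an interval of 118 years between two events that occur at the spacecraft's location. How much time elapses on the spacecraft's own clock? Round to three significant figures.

Lorentz factor: γ = (1 − 0.9216)^(−1/2) = 3.5714.
The spacecraft's clock runs slow as seen from Earth, so Δτ = Δt/γ = 118/3.5714 = 33.0 years.

33.0 years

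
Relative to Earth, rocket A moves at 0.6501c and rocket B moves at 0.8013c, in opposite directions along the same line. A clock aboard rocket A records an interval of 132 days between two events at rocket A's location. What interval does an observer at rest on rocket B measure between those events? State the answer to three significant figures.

442 days

Speed of rocket A in rocket B's frame: u = (v_A + v_B)/(1 + v_A v_B/c²) = (0.6501 + 0.8013)/(1 + 0.6501×0.8013) = 1.4514/1.52092513 = 0.95429; |u| = 0.95429c.
γ for this relative speed: γ = 1/√(1 − 0.910669) = 3.3458.
The clock on rocket A records proper time, so rocket B measures Δt = γΔτ = 3.3458 × 132 = 442 days.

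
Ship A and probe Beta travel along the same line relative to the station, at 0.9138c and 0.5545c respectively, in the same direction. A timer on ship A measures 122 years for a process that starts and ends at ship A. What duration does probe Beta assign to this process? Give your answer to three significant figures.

178 years

Transform ship A's velocity into probe Beta's frame: (0.9138 − 0.5545)/(1 − 0.9138·0.5545) = 0.3593/0.4932979, so the relative speed is 0.72836c.
γ for this relative speed: γ = 1/√(1 − 0.530508) = 1.4594.
The clock on ship A records proper time, so probe Beta measures Δt = γΔτ = 1.4594 × 122 = 178 years.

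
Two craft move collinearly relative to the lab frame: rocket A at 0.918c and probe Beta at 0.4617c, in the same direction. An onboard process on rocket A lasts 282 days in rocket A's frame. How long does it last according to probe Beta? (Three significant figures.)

Speed of rocket A in probe Beta's frame: u = (v_A − v_B)/(1 − v_A v_B/c²) = (0.918 − 0.4617)/(1 − 0.918×0.4617) = 0.4563/0.5761594 = 0.79197; |u| = 0.79197c.
γ for this relative speed: γ = 1/√(1 − 0.627216) = 1.6378.
The clock on rocket A records proper time, so probe Beta measures Δt = γΔτ = 1.6378 × 282 = 462 days.

462 days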